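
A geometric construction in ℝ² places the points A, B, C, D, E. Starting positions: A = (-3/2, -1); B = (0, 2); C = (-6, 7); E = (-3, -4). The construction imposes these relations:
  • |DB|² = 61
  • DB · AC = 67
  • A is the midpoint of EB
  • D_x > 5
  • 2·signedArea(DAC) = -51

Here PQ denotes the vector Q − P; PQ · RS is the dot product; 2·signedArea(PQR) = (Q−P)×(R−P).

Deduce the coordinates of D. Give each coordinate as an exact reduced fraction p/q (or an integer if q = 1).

1. D_x = 6  [DB · AC = 67 ∩ 2·signedArea(DAC) = -51]
2. D_y = -3  [DB · AC = 67 ∩ 2·signedArea(DAC) = -51]
   → D = (6, -3)

D = (6, -3)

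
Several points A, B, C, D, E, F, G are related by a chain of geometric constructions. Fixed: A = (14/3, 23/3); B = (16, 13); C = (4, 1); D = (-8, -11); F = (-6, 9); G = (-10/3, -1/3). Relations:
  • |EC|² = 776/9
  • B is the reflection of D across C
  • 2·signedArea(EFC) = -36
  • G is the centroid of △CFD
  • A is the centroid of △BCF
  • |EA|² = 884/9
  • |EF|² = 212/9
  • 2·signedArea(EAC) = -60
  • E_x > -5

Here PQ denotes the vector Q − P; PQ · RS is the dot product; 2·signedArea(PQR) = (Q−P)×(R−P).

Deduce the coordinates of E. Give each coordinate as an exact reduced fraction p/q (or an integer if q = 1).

E = (-14/3, 13/3)

1. E_x = -14/3  [2·signedArea(EAC) = -60 ∩ 2·signedArea(EFC) = -36]
2. E_y = 13/3  [2·signedArea(EAC) = -60 ∩ 2·signedArea(EFC) = -36]
   → E = (-14/3, 13/3)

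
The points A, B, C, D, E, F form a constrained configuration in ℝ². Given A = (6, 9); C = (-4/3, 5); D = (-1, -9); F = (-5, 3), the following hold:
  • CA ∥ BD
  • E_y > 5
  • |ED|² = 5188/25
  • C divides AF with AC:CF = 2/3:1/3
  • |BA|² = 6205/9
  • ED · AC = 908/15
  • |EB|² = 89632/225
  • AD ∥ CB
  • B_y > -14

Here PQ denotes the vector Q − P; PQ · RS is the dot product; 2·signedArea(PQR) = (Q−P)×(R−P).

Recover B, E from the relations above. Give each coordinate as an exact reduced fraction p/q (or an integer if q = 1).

1. B_x = -25/3  [CA ∥ BD ∩ AD ∥ CB]
2. B_y = -13  [CA ∥ BD ∩ AD ∥ CB]
   → B = (-25/3, -13)
3. E_x = -3/5  [line 22/3·x + 4·y + -86/5 = 0 ∩ |ED|² = 5188/25]
4. E_y = 27/5  [line 22/3·x + 4·y + -86/5 = 0 ∩ |ED|² = 5188/25]
   → E = (-3/5, 27/5)

B = (-25/3, -13)
E = (-3/5, 27/5)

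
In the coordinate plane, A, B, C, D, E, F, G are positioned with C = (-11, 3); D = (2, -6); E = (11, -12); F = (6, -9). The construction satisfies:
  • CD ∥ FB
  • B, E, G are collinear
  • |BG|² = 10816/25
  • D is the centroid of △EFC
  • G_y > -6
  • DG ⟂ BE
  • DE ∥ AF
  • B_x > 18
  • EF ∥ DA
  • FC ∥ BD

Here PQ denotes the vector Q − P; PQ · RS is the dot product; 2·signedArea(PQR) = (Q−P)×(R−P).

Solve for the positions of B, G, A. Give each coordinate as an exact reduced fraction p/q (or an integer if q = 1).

1. B_x = 19  [FC ∥ BD ∩ CD ∥ FB]
2. B_y = -18  [FC ∥ BD ∩ CD ∥ FB]
   → B = (19, -18)
3. G_x = 59/25  [B, E, G are collinear ∩ DG ⟂ BE]
4. G_y = -138/25  [B, E, G are collinear ∩ DG ⟂ BE]
   → G = (59/25, -138/25)
5. A_x = -3  [DE ∥ AF ∩ EF ∥ DA]
6. A_y = -3  [DE ∥ AF ∩ EF ∥ DA]
   → A = (-3, -3)

A = (-3, -3)
B = (19, -18)
G = (59/25, -138/25)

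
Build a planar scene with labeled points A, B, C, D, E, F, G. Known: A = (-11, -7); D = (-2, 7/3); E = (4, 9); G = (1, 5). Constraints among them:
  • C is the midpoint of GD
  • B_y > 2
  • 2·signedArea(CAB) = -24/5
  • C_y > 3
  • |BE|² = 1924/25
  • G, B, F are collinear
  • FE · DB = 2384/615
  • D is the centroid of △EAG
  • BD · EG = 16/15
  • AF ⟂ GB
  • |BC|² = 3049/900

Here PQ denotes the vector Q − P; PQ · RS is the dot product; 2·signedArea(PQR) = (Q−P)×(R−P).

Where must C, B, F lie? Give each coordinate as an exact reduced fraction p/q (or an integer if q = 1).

1. C_x = -1/2  [C is the midpoint of GD]
2. C_y = 11/3  [C is the midpoint of GD]
   → C = (-1/2, 11/3)
3. B_x = -2  [BD · EG = 16/15 ∩ 2·signedArea(CAB) = -24/5]
4. B_y = 13/5  [BD · EG = 16/15 ∩ 2·signedArea(CAB) = -24/5]
   → B = (-2, 13/5)
5. F_x = -499/41  [G, B, F are collinear ∩ AF ⟂ GB]
6. F_y = -227/41  [G, B, F are collinear ∩ AF ⟂ GB]
   → F = (-499/41, -227/41)

B = (-2, 13/5)
C = (-1/2, 11/3)
F = (-499/41, -227/41)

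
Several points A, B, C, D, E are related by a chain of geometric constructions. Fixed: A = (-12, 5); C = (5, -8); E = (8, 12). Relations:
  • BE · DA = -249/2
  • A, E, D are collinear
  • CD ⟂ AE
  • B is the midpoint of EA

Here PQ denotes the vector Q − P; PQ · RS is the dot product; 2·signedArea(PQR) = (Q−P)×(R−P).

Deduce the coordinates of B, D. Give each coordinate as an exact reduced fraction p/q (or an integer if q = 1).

1. B_x = -2  [B is the midpoint of EA]
2. B_y = 17/2  [B is the midpoint of EA]
   → B = (-2, 17/2)
3. D_x = -408/449  [A, E, D are collinear ∩ CD ⟂ AE]
4. D_y = 3988/449  [A, E, D are collinear ∩ CD ⟂ AE]
   → D = (-408/449, 3988/449)

B = (-2, 17/2)
D = (-408/449, 3988/449)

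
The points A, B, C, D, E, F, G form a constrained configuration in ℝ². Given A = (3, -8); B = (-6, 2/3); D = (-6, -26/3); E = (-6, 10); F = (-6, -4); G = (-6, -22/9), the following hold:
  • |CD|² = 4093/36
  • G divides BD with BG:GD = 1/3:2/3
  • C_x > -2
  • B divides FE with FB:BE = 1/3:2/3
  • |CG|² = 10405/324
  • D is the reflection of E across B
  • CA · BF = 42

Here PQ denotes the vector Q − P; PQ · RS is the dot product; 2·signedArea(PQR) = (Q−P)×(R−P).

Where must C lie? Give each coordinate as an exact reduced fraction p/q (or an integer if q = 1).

1. C_y = 1  [CA · BF = 42]
2. C_x = -3/2  [|CD|² = 4093/36]
   → C = (-3/2, 1)

C = (-3/2, 1)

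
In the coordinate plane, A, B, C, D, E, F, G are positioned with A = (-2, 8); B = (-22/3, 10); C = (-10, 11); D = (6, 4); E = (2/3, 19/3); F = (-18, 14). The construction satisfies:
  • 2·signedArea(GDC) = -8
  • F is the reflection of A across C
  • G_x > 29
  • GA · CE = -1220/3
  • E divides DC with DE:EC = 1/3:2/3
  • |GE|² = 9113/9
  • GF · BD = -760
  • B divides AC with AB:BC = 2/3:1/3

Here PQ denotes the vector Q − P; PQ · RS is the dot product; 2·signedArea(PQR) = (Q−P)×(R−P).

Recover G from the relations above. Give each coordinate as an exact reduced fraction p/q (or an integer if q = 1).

G = (30, -6)

1. G_x = 30  [GA · CE = -1220/3 ∩ GF · BD = -760]
2. G_y = -6  [GA · CE = -1220/3 ∩ GF · BD = -760]
   → G = (30, -6)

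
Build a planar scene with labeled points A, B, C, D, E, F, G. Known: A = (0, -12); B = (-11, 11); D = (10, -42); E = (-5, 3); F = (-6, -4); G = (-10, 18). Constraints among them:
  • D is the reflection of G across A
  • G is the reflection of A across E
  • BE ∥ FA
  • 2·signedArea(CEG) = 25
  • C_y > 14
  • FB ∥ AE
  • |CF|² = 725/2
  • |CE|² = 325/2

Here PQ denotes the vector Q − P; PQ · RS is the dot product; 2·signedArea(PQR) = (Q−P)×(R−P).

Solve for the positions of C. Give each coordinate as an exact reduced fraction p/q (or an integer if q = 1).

C = (-21/2, 29/2)

1. C_x = -21/2  [line -15·x + -5·y + -85 = 0 ∩ |CE|² = 325/2]
2. C_y = 29/2  [line -15·x + -5·y + -85 = 0 ∩ |CE|² = 325/2]
   → C = (-21/2, 29/2)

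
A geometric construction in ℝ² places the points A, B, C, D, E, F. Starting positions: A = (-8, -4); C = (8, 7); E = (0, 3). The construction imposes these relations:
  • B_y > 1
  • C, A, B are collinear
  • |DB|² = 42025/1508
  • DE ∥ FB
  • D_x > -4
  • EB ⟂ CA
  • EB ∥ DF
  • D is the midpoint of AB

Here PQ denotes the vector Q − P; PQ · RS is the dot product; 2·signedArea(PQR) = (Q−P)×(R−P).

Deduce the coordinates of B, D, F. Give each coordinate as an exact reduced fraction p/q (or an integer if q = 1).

B = (264/377, 747/377)
D = (-1376/377, -761/754)
F = (-1112/377, -1529/754)

1. B_x = 264/377  [C, A, B are collinear ∩ EB ⟂ CA]
2. B_y = 747/377  [C, A, B are collinear ∩ EB ⟂ CA]
   → B = (264/377, 747/377)
3. D_x = -1376/377  [D is the midpoint of AB]
4. D_y = -761/754  [D is the midpoint of AB]
   → D = (-1376/377, -761/754)
5. F_x = -1112/377  [DE ∥ FB ∩ EB ∥ DF]
6. F_y = -1529/754  [DE ∥ FB ∩ EB ∥ DF]
   → F = (-1112/377, -1529/754)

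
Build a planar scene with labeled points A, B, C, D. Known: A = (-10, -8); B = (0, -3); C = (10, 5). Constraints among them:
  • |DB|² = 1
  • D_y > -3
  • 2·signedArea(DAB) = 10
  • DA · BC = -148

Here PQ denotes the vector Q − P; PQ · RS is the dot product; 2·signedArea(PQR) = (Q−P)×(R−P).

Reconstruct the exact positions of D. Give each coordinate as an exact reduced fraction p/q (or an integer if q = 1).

1. D_x = 0  [DA · BC = -148 ∩ 2·signedArea(DAB) = 10]
2. D_y = -2  [DA · BC = -148 ∩ 2·signedArea(DAB) = 10]
   → D = (0, -2)

D = (0, -2)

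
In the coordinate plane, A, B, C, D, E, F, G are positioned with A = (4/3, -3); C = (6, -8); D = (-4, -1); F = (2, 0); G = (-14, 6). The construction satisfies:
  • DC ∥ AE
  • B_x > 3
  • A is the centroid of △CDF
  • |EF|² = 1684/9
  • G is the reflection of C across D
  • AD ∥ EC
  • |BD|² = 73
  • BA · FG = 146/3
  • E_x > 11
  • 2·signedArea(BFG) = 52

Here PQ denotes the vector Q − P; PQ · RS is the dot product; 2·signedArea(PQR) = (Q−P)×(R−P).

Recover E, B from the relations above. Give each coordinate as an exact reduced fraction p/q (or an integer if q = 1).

1. E_x = 34/3  [AD ∥ EC ∩ DC ∥ AE]
2. E_y = -10  [AD ∥ EC ∩ DC ∥ AE]
   → E = (34/3, -10)
3. B_x = 4  [2·signedArea(BFG) = 52 ∩ BA · FG = 146/3]
4. B_y = -4  [2·signedArea(BFG) = 52 ∩ BA · FG = 146/3]
   → B = (4, -4)

B = (4, -4)
E = (34/3, -10)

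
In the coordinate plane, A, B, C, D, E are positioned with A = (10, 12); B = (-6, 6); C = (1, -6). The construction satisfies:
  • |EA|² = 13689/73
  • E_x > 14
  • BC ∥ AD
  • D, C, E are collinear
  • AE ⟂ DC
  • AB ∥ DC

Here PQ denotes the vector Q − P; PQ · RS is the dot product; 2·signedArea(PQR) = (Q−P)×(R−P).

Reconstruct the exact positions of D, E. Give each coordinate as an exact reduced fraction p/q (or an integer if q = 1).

1. D_x = 17  [AB ∥ DC ∩ BC ∥ AD]
2. D_y = 0  [AB ∥ DC ∩ BC ∥ AD]
   → D = (17, 0)
3. E_x = 1081/73  [D, C, E are collinear ∩ AE ⟂ DC]
4. E_y = -60/73  [D, C, E are collinear ∩ AE ⟂ DC]
   → E = (1081/73, -60/73)

D = (17, 0)
E = (1081/73, -60/73)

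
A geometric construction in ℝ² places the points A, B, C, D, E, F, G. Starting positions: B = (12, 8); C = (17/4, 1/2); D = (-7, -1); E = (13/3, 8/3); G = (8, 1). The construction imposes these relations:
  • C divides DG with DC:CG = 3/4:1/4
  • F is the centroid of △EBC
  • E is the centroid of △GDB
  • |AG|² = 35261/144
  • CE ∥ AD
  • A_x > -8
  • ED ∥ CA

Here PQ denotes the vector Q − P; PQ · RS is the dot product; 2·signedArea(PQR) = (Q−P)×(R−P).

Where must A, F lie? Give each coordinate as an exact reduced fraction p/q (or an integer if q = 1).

1. A_x = -85/12  [CE ∥ AD ∩ ED ∥ CA]
2. A_y = -19/6  [CE ∥ AD ∩ ED ∥ CA]
   → A = (-85/12, -19/6)
3. F_x = 247/36  [F is the centroid of △EBC]
4. F_y = 67/18  [F is the centroid of △EBC]
   → F = (247/36, 67/18)

A = (-85/12, -19/6)
F = (247/36, 67/18)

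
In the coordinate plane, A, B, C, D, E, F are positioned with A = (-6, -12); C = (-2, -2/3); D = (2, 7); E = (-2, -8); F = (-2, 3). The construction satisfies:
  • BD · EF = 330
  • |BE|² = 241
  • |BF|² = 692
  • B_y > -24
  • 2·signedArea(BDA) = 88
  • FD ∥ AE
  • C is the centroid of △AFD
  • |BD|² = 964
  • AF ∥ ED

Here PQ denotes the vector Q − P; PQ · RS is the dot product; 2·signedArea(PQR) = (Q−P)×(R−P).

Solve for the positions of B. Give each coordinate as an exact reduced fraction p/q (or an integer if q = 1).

B = (-6, -23)

1. B_x = -6  [2·signedArea(BDA) = 88 ∩ BD · EF = 330]
2. B_y = -23  [2·signedArea(BDA) = 88 ∩ BD · EF = 330]
   → B = (-6, -23)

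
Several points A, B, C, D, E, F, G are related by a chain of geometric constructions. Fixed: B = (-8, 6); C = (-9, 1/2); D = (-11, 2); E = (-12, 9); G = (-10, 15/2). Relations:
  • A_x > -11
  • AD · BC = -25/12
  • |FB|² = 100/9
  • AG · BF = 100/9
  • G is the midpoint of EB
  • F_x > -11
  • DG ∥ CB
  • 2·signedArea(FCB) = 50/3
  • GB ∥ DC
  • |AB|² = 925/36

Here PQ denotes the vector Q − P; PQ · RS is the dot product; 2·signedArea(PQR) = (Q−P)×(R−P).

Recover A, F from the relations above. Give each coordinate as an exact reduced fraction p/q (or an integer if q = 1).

1. F_x = -32/3  [line -11/2·x + 1·y + -200/3 = 0 ∩ |FB|² = 100/9]
2. F_y = 8  [line -11/2·x + 1·y + -200/3 = 0 ∩ |FB|² = 100/9]
   → F = (-32/3, 8)
3. A_x = -31/3  [AD · BC = -25/12 ∩ AG · BF = 100/9]
4. A_y = 3/2  [AD · BC = -25/12 ∩ AG · BF = 100/9]
   → A = (-31/3, 3/2)

A = (-31/3, 3/2)
F = (-32/3, 8)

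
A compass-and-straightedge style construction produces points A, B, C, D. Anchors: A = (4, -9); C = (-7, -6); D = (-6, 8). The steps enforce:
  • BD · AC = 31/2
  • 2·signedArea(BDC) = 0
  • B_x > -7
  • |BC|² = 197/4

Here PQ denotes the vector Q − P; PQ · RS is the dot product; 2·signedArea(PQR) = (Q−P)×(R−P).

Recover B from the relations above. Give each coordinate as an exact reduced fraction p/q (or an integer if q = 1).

1. B_x = -13/2  [2·signedArea(BDC) = 0 ∩ BD · AC = 31/2]
2. B_y = 1  [2·signedArea(BDC) = 0 ∩ BD · AC = 31/2]
   → B = (-13/2, 1)

B = (-13/2, 1)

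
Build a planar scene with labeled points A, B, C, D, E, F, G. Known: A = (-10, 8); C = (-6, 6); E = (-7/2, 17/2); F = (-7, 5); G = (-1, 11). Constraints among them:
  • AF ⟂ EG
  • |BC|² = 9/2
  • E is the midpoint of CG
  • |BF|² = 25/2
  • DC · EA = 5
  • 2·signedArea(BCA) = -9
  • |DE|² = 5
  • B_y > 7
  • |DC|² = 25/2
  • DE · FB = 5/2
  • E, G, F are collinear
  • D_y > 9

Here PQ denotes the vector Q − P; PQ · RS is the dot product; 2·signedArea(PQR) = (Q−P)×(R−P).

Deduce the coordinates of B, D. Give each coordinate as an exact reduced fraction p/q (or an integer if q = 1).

1. D_x = -11/2  [line 13/2·x + 1/2·y + 31 = 0 ∩ |DE|² = 5]
2. D_y = 19/2  [line 13/2·x + 1/2·y + 31 = 0 ∩ |DE|² = 5]
   → D = (-11/2, 19/2)
3. B_x = -9/2  [2·signedArea(BCA) = -9 ∩ DE · FB = 5/2]
4. B_y = 15/2  [2·signedArea(BCA) = -9 ∩ DE · FB = 5/2]
   → B = (-9/2, 15/2)

B = (-9/2, 15/2)
D = (-11/2, 19/2)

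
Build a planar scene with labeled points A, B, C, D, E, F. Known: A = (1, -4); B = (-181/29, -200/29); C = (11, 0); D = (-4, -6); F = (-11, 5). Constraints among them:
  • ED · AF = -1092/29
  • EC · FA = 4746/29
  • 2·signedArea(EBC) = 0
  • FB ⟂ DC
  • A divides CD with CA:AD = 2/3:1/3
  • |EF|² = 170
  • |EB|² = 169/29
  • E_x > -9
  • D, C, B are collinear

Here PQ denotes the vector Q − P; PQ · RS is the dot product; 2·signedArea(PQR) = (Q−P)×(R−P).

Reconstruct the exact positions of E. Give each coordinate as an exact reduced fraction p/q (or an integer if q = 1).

1. E_x = -246/29  [2·signedArea(EBC) = 0 ∩ ED · AF = -1092/29]
2. E_y = -226/29  [2·signedArea(EBC) = 0 ∩ ED · AF = -1092/29]
   → E = (-246/29, -226/29)

E = (-246/29, -226/29)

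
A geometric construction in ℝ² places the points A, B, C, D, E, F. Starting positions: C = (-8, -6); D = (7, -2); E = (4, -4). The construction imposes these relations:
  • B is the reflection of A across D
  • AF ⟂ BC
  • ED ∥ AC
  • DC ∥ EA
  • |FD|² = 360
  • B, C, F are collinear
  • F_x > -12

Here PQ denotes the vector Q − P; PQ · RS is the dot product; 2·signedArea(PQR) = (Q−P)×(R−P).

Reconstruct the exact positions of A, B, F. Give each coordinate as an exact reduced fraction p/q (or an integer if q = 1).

A = (-11, -8)
B = (25, 4)
F = (-13439/1189, -8324/1189)

1. A_x = -11  [ED ∥ AC ∩ DC ∥ EA]
2. A_y = -8  [ED ∥ AC ∩ DC ∥ EA]
   → A = (-11, -8)
3. B_x = 25  [B is the reflection of A across D]
4. B_y = 4  [B is the reflection of A across D]
   → B = (25, 4)
5. F_x = -13439/1189  [B, C, F are collinear ∩ AF ⟂ BC]
6. F_y = -8324/1189  [B, C, F are collinear ∩ AF ⟂ BC]
   → F = (-13439/1189, -8324/1189)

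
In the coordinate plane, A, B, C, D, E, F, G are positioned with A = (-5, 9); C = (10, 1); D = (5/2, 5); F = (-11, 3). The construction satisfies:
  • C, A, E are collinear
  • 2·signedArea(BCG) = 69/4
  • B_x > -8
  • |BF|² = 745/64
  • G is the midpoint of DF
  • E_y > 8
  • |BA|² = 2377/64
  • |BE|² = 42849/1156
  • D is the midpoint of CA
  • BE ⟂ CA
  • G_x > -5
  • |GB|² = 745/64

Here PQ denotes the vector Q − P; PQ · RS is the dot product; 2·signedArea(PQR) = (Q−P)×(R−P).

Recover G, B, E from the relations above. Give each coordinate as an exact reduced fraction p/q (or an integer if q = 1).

B = (-61/8, 7/2)
E = (-11005/2312, 2564/289)
G = (-17/4, 4)

1. G_x = -17/4  [G is the midpoint of DF]
2. G_y = 4  [G is the midpoint of DF]
   → G = (-17/4, 4)
3. B_x = -61/8  [line -3·x + -57/4·y + 27 = 0 ∩ |BF|² = 745/64]
4. B_y = 7/2  [line -3·x + -57/4·y + 27 = 0 ∩ |BF|² = 745/64]
   → B = (-61/8, 7/2)
5. E_x = -11005/2312  [C, A, E are collinear ∩ BE ⟂ CA]
6. E_y = 2564/289  [C, A, E are collinear ∩ BE ⟂ CA]
   → E = (-11005/2312, 2564/289)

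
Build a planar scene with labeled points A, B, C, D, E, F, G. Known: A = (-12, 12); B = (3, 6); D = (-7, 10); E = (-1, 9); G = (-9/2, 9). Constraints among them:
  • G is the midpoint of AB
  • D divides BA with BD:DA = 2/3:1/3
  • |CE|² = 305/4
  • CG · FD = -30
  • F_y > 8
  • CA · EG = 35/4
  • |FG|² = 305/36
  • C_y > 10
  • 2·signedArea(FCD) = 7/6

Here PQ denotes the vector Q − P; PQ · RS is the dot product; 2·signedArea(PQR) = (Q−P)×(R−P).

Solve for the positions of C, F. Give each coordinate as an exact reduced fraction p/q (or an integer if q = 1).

C = (-19/2, 11)
F = (-5/3, 25/3)

1. C_x = -19/2  [CA · EG = 35/4]
2. C_y = 11  [|CE|² = 305/4]
   → C = (-19/2, 11)
3. F_x = -5/3  [2·signedArea(FCD) = 7/6 ∩ CG · FD = -30]
4. F_y = 25/3  [2·signedArea(FCD) = 7/6 ∩ CG · FD = -30]
   → F = (-5/3, 25/3)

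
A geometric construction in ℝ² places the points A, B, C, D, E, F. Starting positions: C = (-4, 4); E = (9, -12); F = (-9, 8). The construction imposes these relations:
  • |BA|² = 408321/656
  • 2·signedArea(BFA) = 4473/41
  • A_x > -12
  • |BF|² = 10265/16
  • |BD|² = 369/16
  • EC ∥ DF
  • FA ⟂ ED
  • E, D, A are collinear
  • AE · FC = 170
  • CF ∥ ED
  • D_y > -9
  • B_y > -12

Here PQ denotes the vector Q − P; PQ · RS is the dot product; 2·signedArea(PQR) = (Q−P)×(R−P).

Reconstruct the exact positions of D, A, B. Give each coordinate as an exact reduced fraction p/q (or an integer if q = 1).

A = (-481/41, 188/41)
B = (31/4, -11)
D = (4, -8)

1. D_x = 4  [EC ∥ DF ∩ CF ∥ ED]
2. D_y = -8  [EC ∥ DF ∩ CF ∥ ED]
   → D = (4, -8)
3. A_x = -481/41  [E, D, A are collinear ∩ FA ⟂ ED]
4. A_y = 188/41  [E, D, A are collinear ∩ FA ⟂ ED]
   → A = (-481/41, 188/41)
5. B_x = 31/4  [line 140/41·x + -112/41·y + -2317/41 = 0 ∩ |BA|² = 408321/656]
6. B_y = -11  [line 140/41·x + -112/41·y + -2317/41 = 0 ∩ |BA|² = 408321/656]
   → B = (31/4, -11)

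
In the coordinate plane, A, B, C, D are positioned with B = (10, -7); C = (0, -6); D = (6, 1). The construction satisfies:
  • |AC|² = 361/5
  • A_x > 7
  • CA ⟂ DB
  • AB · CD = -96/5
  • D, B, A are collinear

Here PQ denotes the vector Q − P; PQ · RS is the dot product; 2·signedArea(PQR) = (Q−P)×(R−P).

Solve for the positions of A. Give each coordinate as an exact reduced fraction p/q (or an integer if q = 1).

1. A_x = 38/5  [D, B, A are collinear ∩ CA ⟂ DB]
2. A_y = -11/5  [D, B, A are collinear ∩ CA ⟂ DB]
   → A = (38/5, -11/5)

A = (38/5, -11/5)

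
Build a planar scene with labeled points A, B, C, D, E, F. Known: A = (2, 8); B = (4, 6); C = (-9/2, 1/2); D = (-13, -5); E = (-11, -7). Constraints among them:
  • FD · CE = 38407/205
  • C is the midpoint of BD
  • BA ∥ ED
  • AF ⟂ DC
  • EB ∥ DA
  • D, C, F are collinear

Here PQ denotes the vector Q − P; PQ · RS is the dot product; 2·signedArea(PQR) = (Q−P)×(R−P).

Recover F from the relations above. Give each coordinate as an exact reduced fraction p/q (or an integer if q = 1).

1. F_x = 718/205  [D, C, F are collinear ∩ AF ⟂ DC]
2. F_y = 1164/205  [D, C, F are collinear ∩ AF ⟂ DC]
   → F = (718/205, 1164/205)

F = (718/205, 1164/205)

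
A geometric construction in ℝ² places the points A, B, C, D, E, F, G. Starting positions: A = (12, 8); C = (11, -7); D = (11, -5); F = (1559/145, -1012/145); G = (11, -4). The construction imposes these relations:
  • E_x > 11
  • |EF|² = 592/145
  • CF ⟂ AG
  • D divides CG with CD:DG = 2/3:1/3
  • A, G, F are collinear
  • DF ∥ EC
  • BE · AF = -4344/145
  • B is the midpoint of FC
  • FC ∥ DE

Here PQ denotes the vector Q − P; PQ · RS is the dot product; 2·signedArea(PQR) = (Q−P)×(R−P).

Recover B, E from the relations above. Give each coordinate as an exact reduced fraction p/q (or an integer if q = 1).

1. B_x = 1577/145  [B is the midpoint of FC]
2. B_y = -2027/290  [B is the midpoint of FC]
   → B = (1577/145, -2027/290)
3. E_x = 1631/145  [DF ∥ EC ∩ FC ∥ DE]
4. E_y = -728/145  [DF ∥ EC ∩ FC ∥ DE]
   → E = (1631/145, -728/145)

B = (1577/145, -2027/290)
E = (1631/145, -728/145)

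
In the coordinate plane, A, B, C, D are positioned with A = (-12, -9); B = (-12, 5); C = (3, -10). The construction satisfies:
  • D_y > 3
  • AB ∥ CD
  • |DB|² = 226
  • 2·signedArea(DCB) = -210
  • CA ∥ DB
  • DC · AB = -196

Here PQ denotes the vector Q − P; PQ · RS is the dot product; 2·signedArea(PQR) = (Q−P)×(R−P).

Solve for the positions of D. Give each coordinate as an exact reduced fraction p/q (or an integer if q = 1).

1. D_x = 3  [CA ∥ DB ∩ AB ∥ CD]
2. D_y = 4  [CA ∥ DB ∩ AB ∥ CD]
   → D = (3, 4)

D = (3, 4)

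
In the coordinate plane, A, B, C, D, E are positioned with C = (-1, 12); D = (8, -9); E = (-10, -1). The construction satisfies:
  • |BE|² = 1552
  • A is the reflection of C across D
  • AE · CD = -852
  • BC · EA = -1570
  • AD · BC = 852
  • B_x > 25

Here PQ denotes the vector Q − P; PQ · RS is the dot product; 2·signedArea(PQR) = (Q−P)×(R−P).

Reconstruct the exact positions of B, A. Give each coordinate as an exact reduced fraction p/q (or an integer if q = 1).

1. A_x = 17  [A is the reflection of C across D]
2. A_y = -30  [A is the reflection of C across D]
   → A = (17, -30)
3. B_x = 26  [BC · EA = -1570 ∩ AD · BC = 852]
4. B_y = -17  [BC · EA = -1570 ∩ AD · BC = 852]
   → B = (26, -17)

A = (17, -30)
B = (26, -17)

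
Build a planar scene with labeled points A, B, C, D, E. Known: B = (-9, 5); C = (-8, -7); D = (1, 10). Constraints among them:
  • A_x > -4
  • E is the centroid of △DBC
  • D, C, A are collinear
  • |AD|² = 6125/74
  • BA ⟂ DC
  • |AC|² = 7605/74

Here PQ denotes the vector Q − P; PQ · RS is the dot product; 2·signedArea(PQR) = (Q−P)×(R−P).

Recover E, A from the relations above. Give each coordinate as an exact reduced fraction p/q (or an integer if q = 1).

1. E_x = -16/3  [E is the centroid of △DBC]
2. E_y = 8/3  [E is the centroid of △DBC]
   → E = (-16/3, 8/3)
3. A_x = -241/74  [D, C, A are collinear ∩ BA ⟂ DC]
4. A_y = 145/74  [D, C, A are collinear ∩ BA ⟂ DC]
   → A = (-241/74, 145/74)

A = (-241/74, 145/74)
E = (-16/3, 8/3)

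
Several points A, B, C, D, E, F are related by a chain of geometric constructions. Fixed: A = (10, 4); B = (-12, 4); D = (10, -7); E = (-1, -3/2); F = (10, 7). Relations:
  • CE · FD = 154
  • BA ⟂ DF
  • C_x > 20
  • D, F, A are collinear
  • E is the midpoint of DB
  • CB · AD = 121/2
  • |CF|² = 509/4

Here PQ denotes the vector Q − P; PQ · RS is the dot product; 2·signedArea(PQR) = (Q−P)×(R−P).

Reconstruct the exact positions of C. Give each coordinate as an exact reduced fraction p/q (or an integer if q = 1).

1. C_y = 19/2  [CB · AD = 121/2]
2. C_x = 21  [|CF|² = 509/4]
   → C = (21, 19/2)

C = (21, 19/2)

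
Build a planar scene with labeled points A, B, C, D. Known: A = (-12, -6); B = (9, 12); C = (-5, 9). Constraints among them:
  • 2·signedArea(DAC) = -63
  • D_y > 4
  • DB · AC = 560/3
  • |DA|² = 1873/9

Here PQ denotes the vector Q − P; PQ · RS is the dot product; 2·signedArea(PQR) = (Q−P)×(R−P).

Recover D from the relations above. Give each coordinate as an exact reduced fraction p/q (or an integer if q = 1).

1. D_x = -8/3  [2·signedArea(DAC) = -63 ∩ DB · AC = 560/3]
2. D_y = 5  [2·signedArea(DAC) = -63 ∩ DB · AC = 560/3]
   → D = (-8/3, 5)

D = (-8/3, 5)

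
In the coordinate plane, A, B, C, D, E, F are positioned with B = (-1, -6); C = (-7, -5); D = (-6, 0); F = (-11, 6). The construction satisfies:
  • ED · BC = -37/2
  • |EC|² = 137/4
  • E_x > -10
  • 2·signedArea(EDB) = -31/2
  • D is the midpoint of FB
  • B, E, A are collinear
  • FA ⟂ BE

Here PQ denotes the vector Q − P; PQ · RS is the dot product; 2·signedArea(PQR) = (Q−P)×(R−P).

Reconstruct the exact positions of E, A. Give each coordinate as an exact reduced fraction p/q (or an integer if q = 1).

A = (-5481/425, 1558/425)
E = (-9, 1/2)

1. E_x = -9  [2·signedArea(EDB) = -31/2 ∩ ED · BC = -37/2]
2. E_y = 1/2  [2·signedArea(EDB) = -31/2 ∩ ED · BC = -37/2]
   → E = (-9, 1/2)
3. A_x = -5481/425  [B, E, A are collinear ∩ FA ⟂ BE]
4. A_y = 1558/425  [B, E, A are collinear ∩ FA ⟂ BE]
   → A = (-5481/425, 1558/425)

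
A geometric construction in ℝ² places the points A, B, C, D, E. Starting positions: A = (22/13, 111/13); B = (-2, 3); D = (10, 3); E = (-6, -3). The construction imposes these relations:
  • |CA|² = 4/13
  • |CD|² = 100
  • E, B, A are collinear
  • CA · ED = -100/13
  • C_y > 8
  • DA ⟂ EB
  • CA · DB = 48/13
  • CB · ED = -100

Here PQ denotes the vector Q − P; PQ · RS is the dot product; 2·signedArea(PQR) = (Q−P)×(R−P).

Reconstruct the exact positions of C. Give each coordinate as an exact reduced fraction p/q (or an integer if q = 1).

1. C_x = 2  [CA · ED = -100/13 ∩ CA · DB = 48/13]
2. C_y = 9  [CA · ED = -100/13 ∩ CA · DB = 48/13]
   → C = (2, 9)

C = (2, 9)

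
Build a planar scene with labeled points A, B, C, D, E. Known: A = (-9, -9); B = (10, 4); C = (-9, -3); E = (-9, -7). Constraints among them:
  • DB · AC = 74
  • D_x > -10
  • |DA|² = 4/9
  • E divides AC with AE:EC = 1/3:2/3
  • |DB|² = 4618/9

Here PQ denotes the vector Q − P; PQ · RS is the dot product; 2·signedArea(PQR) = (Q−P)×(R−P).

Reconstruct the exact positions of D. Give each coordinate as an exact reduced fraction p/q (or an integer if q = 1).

D = (-9, -25/3)

1. D_y = -25/3  [DB · AC = 74]
2. D_x = -9  [|DA|² = 4/9]
   → D = (-9, -25/3)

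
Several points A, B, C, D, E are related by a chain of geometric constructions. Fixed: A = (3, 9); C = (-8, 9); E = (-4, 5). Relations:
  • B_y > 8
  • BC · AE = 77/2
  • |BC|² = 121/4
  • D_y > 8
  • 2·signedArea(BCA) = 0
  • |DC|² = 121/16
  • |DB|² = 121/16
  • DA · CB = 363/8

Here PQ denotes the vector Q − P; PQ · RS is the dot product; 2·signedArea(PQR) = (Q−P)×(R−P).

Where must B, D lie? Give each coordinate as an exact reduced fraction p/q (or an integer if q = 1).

1. B_x = -5/2  [2·signedArea(BCA) = 0 ∩ BC · AE = 77/2]
2. B_y = 9  [2·signedArea(BCA) = 0 ∩ BC · AE = 77/2]
   → B = (-5/2, 9)
3. D_x = -21/4  [DA · CB = 363/8]
4. D_y = 9  [|DC|² = 121/16]
   → D = (-21/4, 9)

B = (-5/2, 9)
D = (-21/4, 9)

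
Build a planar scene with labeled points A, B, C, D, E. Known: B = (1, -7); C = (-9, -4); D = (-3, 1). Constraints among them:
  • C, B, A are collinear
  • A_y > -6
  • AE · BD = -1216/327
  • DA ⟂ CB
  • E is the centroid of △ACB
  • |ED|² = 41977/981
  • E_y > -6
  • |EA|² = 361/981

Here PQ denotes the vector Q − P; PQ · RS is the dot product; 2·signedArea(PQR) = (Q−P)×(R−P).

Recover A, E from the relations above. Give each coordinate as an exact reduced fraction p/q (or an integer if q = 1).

A = (-531/109, -571/109)
E = (-1403/327, -590/109)

1. A_x = -531/109  [C, B, A are collinear ∩ DA ⟂ CB]
2. A_y = -571/109  [C, B, A are collinear ∩ DA ⟂ CB]
   → A = (-531/109, -571/109)
3. E_x = -1403/327  [E is the centroid of △ACB]
4. E_y = -590/109  [E is the centroid of △ACB]
   → E = (-1403/327, -590/109)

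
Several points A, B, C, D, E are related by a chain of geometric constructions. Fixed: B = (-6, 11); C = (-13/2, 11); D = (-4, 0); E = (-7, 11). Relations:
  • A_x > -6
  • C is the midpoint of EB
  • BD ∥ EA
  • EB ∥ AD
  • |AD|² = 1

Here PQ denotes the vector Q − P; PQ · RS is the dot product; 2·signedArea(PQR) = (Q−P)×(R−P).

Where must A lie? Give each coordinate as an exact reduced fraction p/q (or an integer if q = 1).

1. A_x = -5  [EB ∥ AD ∩ BD ∥ EA]
2. A_y = 0  [EB ∥ AD ∩ BD ∥ EA]
   → A = (-5, 0)

A = (-5, 0)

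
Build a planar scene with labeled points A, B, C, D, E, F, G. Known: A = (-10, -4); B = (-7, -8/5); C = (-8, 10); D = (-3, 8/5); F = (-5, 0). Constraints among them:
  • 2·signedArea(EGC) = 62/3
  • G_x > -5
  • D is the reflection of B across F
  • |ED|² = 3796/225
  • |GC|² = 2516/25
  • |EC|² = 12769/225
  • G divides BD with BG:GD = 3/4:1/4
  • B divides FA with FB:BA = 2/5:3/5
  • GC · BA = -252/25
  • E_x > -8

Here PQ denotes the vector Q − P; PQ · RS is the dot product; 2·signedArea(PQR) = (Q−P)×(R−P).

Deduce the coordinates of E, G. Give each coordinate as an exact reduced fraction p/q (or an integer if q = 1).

1. G_x = -4  [G divides BD with BG:GD = 3/4:1/4]
2. G_y = 4/5  [G divides BD with BG:GD = 3/4:1/4]
   → G = (-4, 4/5)
3. E_x = -7  [line -46/5·x + -4·y + -814/15 = 0 ∩ |EC|² = 12769/225]
4. E_y = 38/15  [line -46/5·x + -4·y + -814/15 = 0 ∩ |EC|² = 12769/225]
   → E = (-7, 38/15)

E = (-7, 38/15)
G = (-4, 4/5)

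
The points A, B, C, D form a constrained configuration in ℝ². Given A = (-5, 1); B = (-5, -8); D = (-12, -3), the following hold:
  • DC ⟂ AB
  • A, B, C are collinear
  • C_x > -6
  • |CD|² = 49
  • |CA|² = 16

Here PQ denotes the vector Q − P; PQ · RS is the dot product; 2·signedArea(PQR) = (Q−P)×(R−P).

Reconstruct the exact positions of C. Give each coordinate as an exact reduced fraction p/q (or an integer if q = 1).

1. C_x = -5  [A, B, C are collinear ∩ DC ⟂ AB]
2. C_y = -3  [A, B, C are collinear ∩ DC ⟂ AB]
   → C = (-5, -3)

C = (-5, -3)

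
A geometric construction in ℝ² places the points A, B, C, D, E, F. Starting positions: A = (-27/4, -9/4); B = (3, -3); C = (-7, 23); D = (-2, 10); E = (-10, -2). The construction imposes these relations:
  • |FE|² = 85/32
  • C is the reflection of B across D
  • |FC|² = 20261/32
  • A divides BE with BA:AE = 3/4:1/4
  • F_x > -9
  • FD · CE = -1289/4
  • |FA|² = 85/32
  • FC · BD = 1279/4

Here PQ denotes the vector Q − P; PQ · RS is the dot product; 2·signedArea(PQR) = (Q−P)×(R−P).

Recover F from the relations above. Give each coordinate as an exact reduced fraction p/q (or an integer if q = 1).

1. F_x = -67/8  [FD · CE = -1289/4 ∩ FC · BD = 1279/4]
2. F_y = -17/8  [FD · CE = -1289/4 ∩ FC · BD = 1279/4]
   → F = (-67/8, -17/8)

F = (-67/8, -17/8)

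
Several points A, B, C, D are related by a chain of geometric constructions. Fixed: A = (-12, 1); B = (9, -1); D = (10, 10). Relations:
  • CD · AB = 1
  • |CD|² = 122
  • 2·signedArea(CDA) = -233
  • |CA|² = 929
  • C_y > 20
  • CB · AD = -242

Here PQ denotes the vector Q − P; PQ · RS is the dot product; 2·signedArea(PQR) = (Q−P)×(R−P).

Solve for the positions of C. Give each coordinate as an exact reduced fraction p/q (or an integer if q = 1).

1. C_x = 11  [CD · AB = 1 ∩ 2·signedArea(CDA) = -233]
2. C_y = 21  [CD · AB = 1 ∩ 2·signedArea(CDA) = -233]
   → C = (11, 21)

C = (11, 21)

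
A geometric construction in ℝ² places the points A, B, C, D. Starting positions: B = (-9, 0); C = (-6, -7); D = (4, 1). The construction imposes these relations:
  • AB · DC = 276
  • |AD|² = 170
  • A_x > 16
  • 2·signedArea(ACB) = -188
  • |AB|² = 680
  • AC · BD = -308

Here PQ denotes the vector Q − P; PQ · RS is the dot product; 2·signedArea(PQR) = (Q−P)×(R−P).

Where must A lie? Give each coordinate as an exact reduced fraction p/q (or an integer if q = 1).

1. A_x = 17  [AB · DC = 276 ∩ AC · BD = -308]
2. A_y = 2  [AB · DC = 276 ∩ AC · BD = -308]
   → A = (17, 2)

A = (17, 2)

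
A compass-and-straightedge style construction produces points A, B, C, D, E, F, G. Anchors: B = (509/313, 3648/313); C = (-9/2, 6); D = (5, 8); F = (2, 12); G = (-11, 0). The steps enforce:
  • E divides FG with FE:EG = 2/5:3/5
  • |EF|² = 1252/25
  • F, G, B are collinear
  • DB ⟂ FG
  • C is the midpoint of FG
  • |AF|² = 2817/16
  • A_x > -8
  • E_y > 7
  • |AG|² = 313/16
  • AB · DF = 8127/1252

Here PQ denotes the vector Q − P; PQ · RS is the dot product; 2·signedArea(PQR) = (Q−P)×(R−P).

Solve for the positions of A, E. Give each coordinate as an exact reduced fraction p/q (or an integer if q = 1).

A = (-31/4, 3)
E = (-16/5, 36/5)

1. A_x = -31/4  [line 3·x + -4·y + 141/4 = 0 ∩ |AG|² = 313/16]
2. A_y = 3  [line 3·x + -4·y + 141/4 = 0 ∩ |AG|² = 313/16]
   → A = (-31/4, 3)
3. E_x = -16/5  [E divides FG with FE:EG = 2/5:3/5]
4. E_y = 36/5  [E divides FG with FE:EG = 2/5:3/5]
   → E = (-16/5, 36/5)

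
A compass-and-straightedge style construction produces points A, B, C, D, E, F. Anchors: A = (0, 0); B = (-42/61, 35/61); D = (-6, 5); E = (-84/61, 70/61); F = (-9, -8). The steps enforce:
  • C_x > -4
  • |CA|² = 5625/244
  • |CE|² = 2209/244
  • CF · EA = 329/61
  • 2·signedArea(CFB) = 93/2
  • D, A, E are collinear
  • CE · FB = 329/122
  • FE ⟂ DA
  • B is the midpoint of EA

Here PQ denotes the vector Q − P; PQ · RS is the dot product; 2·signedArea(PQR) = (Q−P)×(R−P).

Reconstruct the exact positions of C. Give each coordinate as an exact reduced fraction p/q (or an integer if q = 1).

C = (-225/61, 375/122)

1. C_x = -225/61  [CF · EA = 329/61 ∩ 2·signedArea(CFB) = 93/2]
2. C_y = 375/122  [CF · EA = 329/61 ∩ 2·signedArea(CFB) = 93/2]
   → C = (-225/61, 375/122)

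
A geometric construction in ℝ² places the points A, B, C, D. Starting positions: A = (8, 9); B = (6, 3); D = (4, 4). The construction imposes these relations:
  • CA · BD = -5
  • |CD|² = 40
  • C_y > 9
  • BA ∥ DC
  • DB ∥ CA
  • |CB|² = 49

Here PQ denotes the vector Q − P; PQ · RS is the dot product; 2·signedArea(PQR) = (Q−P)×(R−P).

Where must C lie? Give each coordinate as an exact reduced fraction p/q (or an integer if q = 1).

1. C_x = 6  [DB ∥ CA ∩ BA ∥ DC]
2. C_y = 10  [DB ∥ CA ∩ BA ∥ DC]
   → C = (6, 10)

C = (6, 10)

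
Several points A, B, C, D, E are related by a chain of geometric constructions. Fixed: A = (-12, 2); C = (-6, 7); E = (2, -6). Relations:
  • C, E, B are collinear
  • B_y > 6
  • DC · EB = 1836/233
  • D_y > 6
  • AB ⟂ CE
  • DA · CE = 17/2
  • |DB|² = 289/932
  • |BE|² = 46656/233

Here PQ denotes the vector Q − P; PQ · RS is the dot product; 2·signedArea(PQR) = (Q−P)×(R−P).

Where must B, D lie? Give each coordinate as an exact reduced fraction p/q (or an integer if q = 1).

1. B_x = -1262/233  [C, E, B are collinear ∩ AB ⟂ CE]
2. B_y = 1410/233  [C, E, B are collinear ∩ AB ⟂ CE]
   → B = (-1262/233, 1410/233)
3. D_x = -1330/233  [line -8·x + 13·y + -261/2 = 0 ∩ |DB|² = 289/932]
4. D_y = 3041/466  [line -8·x + 13·y + -261/2 = 0 ∩ |DB|² = 289/932]
   → D = (-1330/233, 3041/466)

B = (-1262/233, 1410/233)
D = (-1330/233, 3041/466)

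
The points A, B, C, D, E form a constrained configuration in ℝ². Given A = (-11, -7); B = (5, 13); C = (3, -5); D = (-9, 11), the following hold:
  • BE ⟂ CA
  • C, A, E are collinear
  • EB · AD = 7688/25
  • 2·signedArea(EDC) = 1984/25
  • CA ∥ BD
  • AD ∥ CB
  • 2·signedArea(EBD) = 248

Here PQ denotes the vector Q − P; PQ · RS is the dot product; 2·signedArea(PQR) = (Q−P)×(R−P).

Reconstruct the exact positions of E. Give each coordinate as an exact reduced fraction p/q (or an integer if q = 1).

E = (187/25, -109/25)

1. E_x = 187/25  [C, A, E are collinear ∩ BE ⟂ CA]
2. E_y = -109/25  [C, A, E are collinear ∩ BE ⟂ CA]
   → E = (187/25, -109/25)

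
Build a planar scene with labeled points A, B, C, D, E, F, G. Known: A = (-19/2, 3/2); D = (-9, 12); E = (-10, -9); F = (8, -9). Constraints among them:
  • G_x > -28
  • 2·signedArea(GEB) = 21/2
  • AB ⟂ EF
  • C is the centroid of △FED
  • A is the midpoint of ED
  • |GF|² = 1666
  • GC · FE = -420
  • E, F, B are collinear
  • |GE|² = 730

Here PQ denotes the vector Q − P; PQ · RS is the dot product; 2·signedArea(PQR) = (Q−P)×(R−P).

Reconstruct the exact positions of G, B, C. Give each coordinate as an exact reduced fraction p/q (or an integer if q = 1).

1. B_x = -19/2  [E, F, B are collinear ∩ AB ⟂ EF]
2. B_y = -9  [E, F, B are collinear ∩ AB ⟂ EF]
   → B = (-19/2, -9)
3. C_x = -11/3  [C is the centroid of △FED]
4. C_y = -2  [C is the centroid of △FED]
   → C = (-11/3, -2)
5. G_x = -27  [2·signedArea(GEB) = 21/2 ∩ GC · FE = -420]
6. G_y = 12  [2·signedArea(GEB) = 21/2 ∩ GC · FE = -420]
   → G = (-27, 12)

B = (-19/2, -9)
C = (-11/3, -2)
G = (-27, 12)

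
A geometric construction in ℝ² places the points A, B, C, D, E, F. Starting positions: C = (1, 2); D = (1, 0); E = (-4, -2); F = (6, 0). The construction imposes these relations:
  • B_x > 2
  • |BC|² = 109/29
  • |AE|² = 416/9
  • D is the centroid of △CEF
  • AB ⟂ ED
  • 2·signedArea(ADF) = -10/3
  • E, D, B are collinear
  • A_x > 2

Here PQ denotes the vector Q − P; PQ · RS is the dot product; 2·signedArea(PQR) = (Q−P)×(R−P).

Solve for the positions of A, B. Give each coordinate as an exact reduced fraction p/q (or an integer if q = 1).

A = (8/3, -2/3)
B = (64/29, 14/29)

1. A_y = -2/3  [2·signedArea(ADF) = -10/3]
2. A_x = 8/3  [|AE|² = 416/9]
   → A = (8/3, -2/3)
3. B_x = 64/29  [E, D, B are collinear ∩ AB ⟂ ED]
4. B_y = 14/29  [E, D, B are collinear ∩ AB ⟂ ED]
   → B = (64/29, 14/29)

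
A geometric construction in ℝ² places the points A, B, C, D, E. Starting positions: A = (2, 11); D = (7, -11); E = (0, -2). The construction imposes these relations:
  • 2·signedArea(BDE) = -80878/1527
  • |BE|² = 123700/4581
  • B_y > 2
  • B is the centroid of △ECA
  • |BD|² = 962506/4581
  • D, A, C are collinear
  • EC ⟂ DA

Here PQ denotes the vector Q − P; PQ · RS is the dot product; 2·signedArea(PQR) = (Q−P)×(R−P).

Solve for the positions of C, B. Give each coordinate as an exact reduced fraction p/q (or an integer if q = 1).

B = (3416/1527, 4108/1527)
C = (2398/509, -473/509)

1. C_x = 2398/509  [D, A, C are collinear ∩ EC ⟂ DA]
2. C_y = -473/509  [D, A, C are collinear ∩ EC ⟂ DA]
   → C = (2398/509, -473/509)
3. B_x = 3416/1527  [B is the centroid of △ECA]
4. B_y = 4108/1527  [B is the centroid of △ECA]
   → B = (3416/1527, 4108/1527)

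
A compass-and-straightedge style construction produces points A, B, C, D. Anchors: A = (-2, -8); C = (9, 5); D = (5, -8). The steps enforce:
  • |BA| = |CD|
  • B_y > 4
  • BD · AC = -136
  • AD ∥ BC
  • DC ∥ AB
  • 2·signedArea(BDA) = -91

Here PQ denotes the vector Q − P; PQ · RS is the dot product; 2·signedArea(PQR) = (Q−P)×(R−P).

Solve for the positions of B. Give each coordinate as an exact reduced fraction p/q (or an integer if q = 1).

B = (2, 5)

1. B_x = 2  [AD ∥ BC ∩ DC ∥ AB]
2. B_y = 5  [AD ∥ BC ∩ DC ∥ AB]
   → B = (2, 5)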